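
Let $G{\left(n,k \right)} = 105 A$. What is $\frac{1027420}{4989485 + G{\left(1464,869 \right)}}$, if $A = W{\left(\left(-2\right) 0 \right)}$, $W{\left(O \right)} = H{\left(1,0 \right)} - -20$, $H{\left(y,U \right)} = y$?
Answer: $\frac{102742}{499169} \approx 0.20583$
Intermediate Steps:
$W{\left(O \right)} = 21$ ($W{\left(O \right)} = 1 - -20 = 1 + 20 = 21$)
$A = 21$
$G{\left(n,k \right)} = 2205$ ($G{\left(n,k \right)} = 105 \cdot 21 = 2205$)
$\frac{1027420}{4989485 + G{\left(1464,869 \right)}} = \frac{1027420}{4989485 + 2205} = \frac{1027420}{4991690} = 1027420 \cdot \frac{1}{4991690} = \frac{102742}{499169}$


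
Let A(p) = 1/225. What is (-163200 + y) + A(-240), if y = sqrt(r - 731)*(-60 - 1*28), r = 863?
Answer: -36719999/225 - 176*sqrt(33) ≈ -1.6421e+5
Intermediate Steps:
A(p) = 1/225
y = -176*sqrt(33) (y = sqrt(863 - 731)*(-60 - 1*28) = sqrt(132)*(-60 - 28) = (2*sqrt(33))*(-88) = -176*sqrt(33) ≈ -1011.0)
(-163200 + y) + A(-240) = (-163200 - 176*sqrt(33)) + 1/225 = -36719999/225 - 176*sqrt(33)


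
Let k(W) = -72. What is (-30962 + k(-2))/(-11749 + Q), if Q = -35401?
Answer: 15517/23575 ≈ 0.65820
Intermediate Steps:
(-30962 + k(-2))/(-11749 + Q) = (-30962 - 72)/(-11749 - 35401) = -31034/(-47150) = -31034*(-1/47150) = 15517/23575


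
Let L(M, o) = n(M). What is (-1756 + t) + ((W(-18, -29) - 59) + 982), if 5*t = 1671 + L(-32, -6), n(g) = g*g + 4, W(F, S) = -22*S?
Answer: 1724/5 ≈ 344.80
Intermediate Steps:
n(g) = 4 + g**2 (n(g) = g**2 + 4 = 4 + g**2)
L(M, o) = 4 + M**2
t = 2699/5 (t = (1671 + (4 + (-32)**2))/5 = (1671 + (4 + 1024))/5 = (1671 + 1028)/5 = (1/5)*2699 = 2699/5 ≈ 539.80)
(-1756 + t) + ((W(-18, -29) - 59) + 982) = (-1756 + 2699/5) + ((-22*(-29) - 59) + 982) = -6081/5 + ((638 - 59) + 982) = -6081/5 + (579 + 982) = -6081/5 + 1561 = 1724/5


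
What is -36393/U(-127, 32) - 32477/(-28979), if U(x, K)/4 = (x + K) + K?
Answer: 50610331/347748 ≈ 145.54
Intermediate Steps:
U(x, K) = 4*x + 8*K (U(x, K) = 4*((x + K) + K) = 4*((K + x) + K) = 4*(x + 2*K) = 4*x + 8*K)
-36393/U(-127, 32) - 32477/(-28979) = -36393/(4*(-127) + 8*32) - 32477/(-28979) = -36393/(-508 + 256) - 32477*(-1/28979) = -36393/(-252) + 32477/28979 = -36393*(-1/252) + 32477/28979 = 1733/12 + 32477/28979 = 50610331/347748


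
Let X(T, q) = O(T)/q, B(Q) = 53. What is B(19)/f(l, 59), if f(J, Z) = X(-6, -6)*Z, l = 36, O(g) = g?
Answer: 53/59 ≈ 0.89830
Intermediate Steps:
X(T, q) = T/q
f(J, Z) = Z (f(J, Z) = (-6/(-6))*Z = (-6*(-⅙))*Z = 1*Z = Z)
B(19)/f(l, 59) = 53/59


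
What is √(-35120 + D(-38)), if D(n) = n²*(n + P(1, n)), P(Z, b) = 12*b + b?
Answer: 16*I*√3138 ≈ 896.29*I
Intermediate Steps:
P(Z, b) = 13*b
D(n) = 14*n³ (D(n) = n²*(n + 13*n) = n²*(14*n) = 14*n³)
√(-35120 + D(-38)) = √(-35120 + 14*(-38)³) = √(-35120 + 14*(-54872)) = √(-35120 - 768208) = √(-803328) = 16*I*√3138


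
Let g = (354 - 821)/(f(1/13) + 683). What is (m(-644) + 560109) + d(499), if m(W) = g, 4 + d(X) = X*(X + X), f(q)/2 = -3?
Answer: 716337972/677 ≈ 1.0581e+6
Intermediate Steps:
f(q) = -6 (f(q) = 2*(-3) = -6)
d(X) = -4 + 2*X**2 (d(X) = -4 + X*(X + X) = -4 + X*(2*X) = -4 + 2*X**2)
g = -467/677 (g = (354 - 821)/(-6 + 683) = -467/677 ≈ -0.68981)
m(W) = -467/677
(m(-644) + 560109) + d(499) = (-467/677 + 560109) + (-4 + 2*499**2) = 379193326/677 + (-4 + 2*249001) = 379193326/677 + (-4 + 498002) = 379193326/677 + 497998 = 716337972/677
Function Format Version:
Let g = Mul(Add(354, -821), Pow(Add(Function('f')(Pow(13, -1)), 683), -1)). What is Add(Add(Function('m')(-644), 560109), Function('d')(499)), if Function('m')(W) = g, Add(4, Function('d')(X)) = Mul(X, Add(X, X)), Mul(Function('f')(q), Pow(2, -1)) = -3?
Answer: Rational(716337972, 677) ≈ 1.0581e+6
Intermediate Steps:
Function('f')(q) = -6 (Function('f')(q) = Mul(2, -3) = -6)
Function('d')(X) = Add(-4, Mul(2, Pow(X, 2))) (Function('d')(X) = Add(-4, Mul(X, Add(X, X))) = Add(-4, Mul(X, Mul(2, X))) = Add(-4, Mul(2, Pow(X, 2))))
g = Rational(-467, 677) (g = Mul(Add(354, -821), Pow(Add(-6, 683), -1)) = Mul(-467, Pow(677, -1)) = Mul(-467, Rational(1, 677)) = Rational(-467, 677) ≈ -0.68981)
Function('m')(W) = Rational(-467, 677)
Add(Add(Function('m')(-644), 560109), Function('d')(499)) = Add(Add(Rational(-467, 677), 560109), Add(-4, Mul(2, Pow(499, 2)))) = Add(Rational(379193326, 677), Add(-4, Mul(2, 249001))) = Add(Rational(379193326, 677), Add(-4, 498002)) = Add(Rational(379193326, 677), 497998) = Rational(716337972, 677)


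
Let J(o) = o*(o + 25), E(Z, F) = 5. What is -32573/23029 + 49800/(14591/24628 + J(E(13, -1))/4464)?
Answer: 5253379671602977/66043740679 ≈ 79544.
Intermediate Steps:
J(o) = o*(25 + o)
-32573/23029 + 49800/(14591/24628 + J(E(13, -1))/4464) = -32573/23029 + 49800/(14591/24628 + (5*(25 + 5))/4464) = -32573*1/23029 + 49800/(14591*(1/24628) + (5*30)*(1/4464)) = -32573/23029 + 49800/(14591/24628 + 150*(1/4464)) = -32573/23029 + 49800/(14591/24628 + 25/744) = -32573/23029 + 49800/(2867851/4580808) = -32573/23029 + 49800*(4580808/2867851) = -32573/23029 + 228124238400/2867851 = 5253379671602977/66043740679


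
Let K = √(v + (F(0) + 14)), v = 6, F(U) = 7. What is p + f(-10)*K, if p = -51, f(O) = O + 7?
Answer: -51 - 9*√3 ≈ -66.589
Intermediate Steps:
f(O) = 7 + O
K = 3*√3 (K = √(6 + (7 + 14)) = √(6 + 21) = √27 = 3*√3 ≈ 5.1962)
p + f(-10)*K = -51 + (7 - 10)*(3*√3) = -51 - 9*√3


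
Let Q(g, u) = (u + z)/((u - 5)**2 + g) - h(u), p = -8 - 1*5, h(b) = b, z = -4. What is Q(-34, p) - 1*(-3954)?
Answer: 1150413/290 ≈ 3966.9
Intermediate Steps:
p = -13 (p = -8 - 5 = -13)
Q(g, u) = -u + (-4 + u)/(g + (-5 + u)**2) (Q(g, u) = (u - 4)/((u - 5)**2 + g) - u = (-4 + u)/((-5 + u)**2 + g) - u = (-4 + u)/(g + (-5 + u)**2) - u = -u + (-4 + u)/(g + (-5 + u)**2))
Q(-34, p) - 1*(-3954) = (-4 - 13 - 1*(-34)*(-13) - 1*(-13)*(-5 - 13)**2)/(-34 + (-5 - 13)**2) - 1*(-3954) = (-4 - 13 - 442 - 1*(-13)*(-18)**2)/(-34 + (-18)**2) + 3954 = (-4 - 13 - 442 - 1*(-13)*324)/(-34 + 324) + 3954 = (-4 - 13 - 442 + 4212)/290 + 3954 = (1/290)*3753 + 3954 = 3753/290 + 3954 = 1150413/290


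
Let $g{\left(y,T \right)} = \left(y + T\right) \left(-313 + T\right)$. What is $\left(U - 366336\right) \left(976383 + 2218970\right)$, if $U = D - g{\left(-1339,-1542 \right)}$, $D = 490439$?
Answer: $-16680228353656$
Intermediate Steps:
$g{\left(y,T \right)} = \left(-313 + T\right) \left(T + y\right)$ ($g{\left(y,T \right)} = \left(T + y\right) \left(-313 + T\right) = \left(-313 + T\right) \left(T + y\right)$)
$U = -4853816$ ($U = 490439 - \left(\left(-1542\right)^{2} - -482646 - -419107 - -2064738\right) = 490439 - \left(2377764 + 482646 + 419107 + 2064738\right) = 490439 - 5344255 = -4853816$)
$\left(U - 366336\right) \left(976383 + 2218970\right) = \left(-4853816 - 366336\right) \left(976383 + 2218970\right) = \left(-5220152\right) 3195353 = -16680228353656$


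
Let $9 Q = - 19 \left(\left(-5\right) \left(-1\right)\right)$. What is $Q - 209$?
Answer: $- \frac{1976}{9} \approx -219.56$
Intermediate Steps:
$Q = - \frac{95}{9}$ ($Q = \frac{\left(-19\right) \left(\left(-5\right) \left(-1\right)\right)}{9} = \frac{\left(-19\right) 5}{9} = \frac{1}{9} \left(-95\right) = - \frac{95}{9} \approx -10.556$)
$Q - 209 = - \frac{95}{9} - 209 = - \frac{1976}{9}$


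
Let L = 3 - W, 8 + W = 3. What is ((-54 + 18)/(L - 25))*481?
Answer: 17316/17 ≈ 1018.6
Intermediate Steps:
W = -5 (W = -8 + 3 = -5)
L = 8 (L = 3 - 1*(-5) = 3 + 5 = 8)
((-54 + 18)/(L - 25))*481 = ((-54 + 18)/(8 - 25))*481 = -36/(-17)*481 = -36*(-1/17)*481 = (36/17)*481 = 17316/17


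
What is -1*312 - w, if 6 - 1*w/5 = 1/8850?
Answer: -605339/1770 ≈ -342.00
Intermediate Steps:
w = 53099/1770 (w = 30 - 5/8850 = 30 - 5*1/8850 = 30 - 1/1770 = 53099/1770 ≈ 29.999)
-1*312 - w = -1*312 - 1*53099/1770 = -312 - 53099/1770 = -605339/1770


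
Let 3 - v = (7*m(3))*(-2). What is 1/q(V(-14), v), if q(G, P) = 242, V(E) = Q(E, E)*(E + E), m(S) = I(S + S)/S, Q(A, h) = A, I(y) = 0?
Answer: 1/242 ≈ 0.0041322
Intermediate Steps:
m(S) = 0 (m(S) = 0/S = 0)
V(E) = 2*E² (V(E) = E*(E + E) = E*(2*E) = 2*E²)
v = 3 (v = 3 - 7*0*(-2) = 3 - 0*(-2) = 3 - 1*0 = 3 + 0 = 3)
1/q(V(-14), v) = 1/242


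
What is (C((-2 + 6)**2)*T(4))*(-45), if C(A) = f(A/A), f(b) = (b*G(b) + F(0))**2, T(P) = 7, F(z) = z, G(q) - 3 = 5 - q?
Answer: -15435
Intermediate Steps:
G(q) = 8 - q (G(q) = 3 + (5 - q) = 8 - q)
f(b) = b**2*(8 - b)**2 (f(b) = (b*(8 - b) + 0)**2 = (b*(8 - b))**2 = b**2*(8 - b)**2)
C(A) = 49 (C(A) = (A/A)**2*(-8 + A/A)**2 = 1**2*(-8 + 1)**2 = 1*(-7)**2 = 1*49 = 49)
(C((-2 + 6)**2)*T(4))*(-45) = (49*7)*(-45) = 343*(-45) = -15435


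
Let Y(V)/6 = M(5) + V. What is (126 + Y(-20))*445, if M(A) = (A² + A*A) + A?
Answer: 149520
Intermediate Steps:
M(A) = A + 2*A² (M(A) = (A² + A²) + A = 2*A² + A = A + 2*A²)
Y(V) = 330 + 6*V (Y(V) = 6*(5*(1 + 2*5) + V) = 6*(5*(1 + 10) + V) = 6*(5*11 + V) = 6*(55 + V) = 330 + 6*V)
(126 + Y(-20))*445 = (126 + (330 + 6*(-20)))*445 = (126 + (330 - 120))*445 = (126 + 210)*445 = 336*445 = 149520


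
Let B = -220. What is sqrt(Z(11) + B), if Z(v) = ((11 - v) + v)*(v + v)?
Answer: sqrt(22) ≈ 4.6904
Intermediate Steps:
Z(v) = 22*v (Z(v) = 11*(2*v) = 22*v)
sqrt(Z(11) + B) = sqrt(22*11 - 220) = sqrt(242 - 220) = sqrt(22)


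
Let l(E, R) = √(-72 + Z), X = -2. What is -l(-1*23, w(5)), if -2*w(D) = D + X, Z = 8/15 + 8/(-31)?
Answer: -2*I*√3877170/465 ≈ -8.469*I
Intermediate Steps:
Z = 128/465 (Z = 8*(1/15) + 8*(-1/31) = 8/15 - 8/31 = 128/465 ≈ 0.27527)
w(D) = 1 - D/2 (w(D) = -(D - 2)/2 = -(-2 + D)/2 = 1 - D/2)
l(E, R) = 2*I*√3877170/465 (l(E, R) = √(-72 + 128/465) = √(-33352/465) = 2*I*√3877170/465)
-l(-1*23, w(5)) = -2*I*√3877170/465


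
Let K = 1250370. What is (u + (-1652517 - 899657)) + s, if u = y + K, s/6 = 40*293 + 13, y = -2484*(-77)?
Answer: -1040138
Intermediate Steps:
y = 191268
s = 70398 (s = 6*(40*293 + 13) = 6*(11720 + 13) = 6*11733 = 70398)
u = 1441638 (u = 191268 + 1250370 = 1441638)
(u + (-1652517 - 899657)) + s = (1441638 + (-1652517 - 899657)) + 70398 = (1441638 - 2552174) + 70398 = -1110536 + 70398 = -1040138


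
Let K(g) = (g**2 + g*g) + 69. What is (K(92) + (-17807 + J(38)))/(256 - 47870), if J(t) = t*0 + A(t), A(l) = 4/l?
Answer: 7694/452333 ≈ 0.017010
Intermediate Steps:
J(t) = 4/t (J(t) = t*0 + 4/t = 0 + 4/t = 4/t)
K(g) = 69 + 2*g**2 (K(g) = (g**2 + g**2) + 69 = 2*g**2 + 69 = 69 + 2*g**2)
(K(92) + (-17807 + J(38)))/(256 - 47870) = ((69 + 2*92**2) + (-17807 + 4/38))/(256 - 47870) = ((69 + 2*8464) + (-17807 + 4*(1/38)))/(-47614) = ((69 + 16928) + (-17807 + 2/19))*(-1/47614) = (16997 - 338331/19)*(-1/47614) = -15388/19*(-1/47614) = 7694/452333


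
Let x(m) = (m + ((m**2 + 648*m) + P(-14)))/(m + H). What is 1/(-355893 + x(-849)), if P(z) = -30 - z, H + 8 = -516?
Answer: -1373/488810873 ≈ -2.8089e-6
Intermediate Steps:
H = -524 (H = -8 - 516 = -524)
x(m) = (-16 + m**2 + 649*m)/(-524 + m) (x(m) = (m + ((m**2 + 648*m) + (-30 - 1*(-14))))/(m - 524) = (m + ((m**2 + 648*m) + (-30 + 14)))/(-524 + m) = (m + ((m**2 + 648*m) - 16))/(-524 + m) = (m + (-16 + m**2 + 648*m))/(-524 + m) = (-16 + m**2 + 649*m)/(-524 + m))
1/(-355893 + x(-849)) = 1/(-355893 + (-16 + (-849)**2 + 649*(-849))/(-524 - 849)) = 1/(-355893 + (-16 + 720801 - 551001)/(-1373)) = 1/(-355893 - 1/1373*169784) = 1/(-355893 - 169784/1373) = 1/(-488810873/1373) = -1373/488810873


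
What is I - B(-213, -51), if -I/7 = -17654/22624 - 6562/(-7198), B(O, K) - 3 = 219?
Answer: -1296494747/5815984 ≈ -222.92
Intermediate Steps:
B(O, K) = 222 (B(O, K) = 3 + 219 = 222)
I = -5346299/5815984 (I = -7*(-17654/22624 - 6562/(-7198)) = -7*(-17654*1/22624 - 6562*(-1/7198)) = -7*(-1261/1616 + 3281/3599) = -7*763757/5815984 = -5346299/5815984 ≈ -0.91924)
I - B(-213, -51) = -5346299/5815984 - 1*222 = -5346299/5815984 - 222 = -1296494747/5815984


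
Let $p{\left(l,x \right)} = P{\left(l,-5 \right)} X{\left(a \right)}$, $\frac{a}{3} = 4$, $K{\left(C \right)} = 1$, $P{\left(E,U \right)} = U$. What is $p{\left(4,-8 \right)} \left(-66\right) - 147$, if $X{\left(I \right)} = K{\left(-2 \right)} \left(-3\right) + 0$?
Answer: $-1137$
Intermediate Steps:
$a = 12$ ($a = 3 \cdot 4 = 12$)
$X{\left(I \right)} = -3$ ($X{\left(I \right)} = 1 \left(-3\right) + 0 = -3 + 0 = -3$)
$p{\left(l,x \right)} = 15$ ($p{\left(l,x \right)} = \left(-5\right) \left(-3\right) = 15$)
$p{\left(4,-8 \right)} \left(-66\right) - 147 = 15 \left(-66\right) - 147 = -990 - 147 = -1137$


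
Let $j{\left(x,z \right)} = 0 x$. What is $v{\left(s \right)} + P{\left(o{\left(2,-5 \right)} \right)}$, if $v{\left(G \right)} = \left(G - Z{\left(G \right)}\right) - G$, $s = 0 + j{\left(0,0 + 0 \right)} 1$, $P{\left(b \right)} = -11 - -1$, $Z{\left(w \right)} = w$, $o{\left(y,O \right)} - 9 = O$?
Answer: $-10$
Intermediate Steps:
$o{\left(y,O \right)} = 9 + O$
$j{\left(x,z \right)} = 0$
$P{\left(b \right)} = -10$ ($P{\left(b \right)} = -11 + 1 = -10$)
$s = 0$ ($s = 0 + 0 \cdot 1 = 0 + 0 = 0$)
$v{\left(G \right)} = - G$ ($v{\left(G \right)} = \left(G - G\right) - G = 0 - G = - G$)
$v{\left(s \right)} + P{\left(o{\left(2,-5 \right)} \right)} = \left(-1\right) 0 - 10 = 0 - 10 = -10$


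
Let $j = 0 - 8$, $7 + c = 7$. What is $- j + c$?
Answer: $8$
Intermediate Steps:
$c = 0$ ($c = -7 + 7 = 0$)
$j = -8$ ($j = 0 - 8 = -8$)
$- j + c = \left(-1\right) \left(-8\right) + 0 = 8 + 0 = 8$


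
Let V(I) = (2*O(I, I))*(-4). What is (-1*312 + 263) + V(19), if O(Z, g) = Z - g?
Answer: -49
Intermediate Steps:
V(I) = 0 (V(I) = (2*(I - I))*(-4) = (2*0)*(-4) = 0*(-4) = 0)
(-1*312 + 263) + V(19) = (-1*312 + 263) + 0 = (-312 + 263) + 0 = -49 + 0 = -49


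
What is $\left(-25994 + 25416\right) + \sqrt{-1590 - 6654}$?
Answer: $-578 + 6 i \sqrt{229} \approx -578.0 + 90.797 i$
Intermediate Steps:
$\left(-25994 + 25416\right) + \sqrt{-1590 - 6654} = -578 + \sqrt{-8244} = -578 + 6 i \sqrt{229}$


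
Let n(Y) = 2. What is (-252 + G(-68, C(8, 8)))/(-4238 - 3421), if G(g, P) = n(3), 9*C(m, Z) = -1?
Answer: 250/7659 ≈ 0.032641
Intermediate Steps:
C(m, Z) = -⅑ (C(m, Z) = (⅑)*(-1) = -⅑)
G(g, P) = 2
(-252 + G(-68, C(8, 8)))/(-4238 - 3421) = (-252 + 2)/(-4238 - 3421) = -250/(-7659) = -250*(-1/7659) = 250/7659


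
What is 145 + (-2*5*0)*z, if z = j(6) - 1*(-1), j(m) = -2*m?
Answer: 145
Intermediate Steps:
z = -11 (z = -2*6 - 1*(-1) = -12 + 1 = -11)
145 + (-2*5*0)*z = 145 + (-2*5*0)*(-11) = 145 - 10*0*(-11) = 145 + 0*(-11) = 145 + 0 = 145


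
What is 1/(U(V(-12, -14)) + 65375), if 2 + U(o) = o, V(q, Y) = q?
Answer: 1/65361 ≈ 1.5300e-5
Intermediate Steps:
U(o) = -2 + o
1/(U(V(-12, -14)) + 65375) = 1/((-2 - 12) + 65375) = 1/(-14 + 65375) = 1/65361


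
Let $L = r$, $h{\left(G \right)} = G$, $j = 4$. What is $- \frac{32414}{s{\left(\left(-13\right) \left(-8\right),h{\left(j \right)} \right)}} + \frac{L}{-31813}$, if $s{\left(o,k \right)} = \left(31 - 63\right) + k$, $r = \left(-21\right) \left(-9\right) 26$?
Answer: $\frac{515524495}{445382} \approx 1157.5$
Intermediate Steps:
$r = 4914$ ($r = 189 \cdot 26 = 4914$)
$L = 4914$
$s{\left(o,k \right)} = -32 + k$
$- \frac{32414}{s{\left(\left(-13\right) \left(-8\right),h{\left(j \right)} \right)}} + \frac{L}{-31813} = - \frac{32414}{-32 + 4} + \frac{4914}{-31813} = - \frac{32414}{-28} + 4914 \left(- \frac{1}{31813}\right) = \left(-32414\right) \left(- \frac{1}{28}\right) - \frac{4914}{31813} = \frac{16207}{14} - \frac{4914}{31813} = \frac{515524495}{445382}$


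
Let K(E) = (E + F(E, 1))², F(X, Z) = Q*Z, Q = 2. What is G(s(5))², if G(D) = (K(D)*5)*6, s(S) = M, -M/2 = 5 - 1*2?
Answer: 230400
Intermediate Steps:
F(X, Z) = 2*Z
M = -6 (M = -2*(5 - 1*2) = -2*(5 - 2) = -2*3 = -6)
s(S) = -6
K(E) = (2 + E)² (K(E) = (E + 2*1)² = (E + 2)² = (2 + E)²)
G(D) = 30*(2 + D)² (G(D) = ((2 + D)²*5)*6 = (5*(2 + D)²)*6 = 30*(2 + D)²)
G(s(5))² = (30*(2 - 6)²)² = (30*(-4)²)² = (30*16)² = 480² = 230400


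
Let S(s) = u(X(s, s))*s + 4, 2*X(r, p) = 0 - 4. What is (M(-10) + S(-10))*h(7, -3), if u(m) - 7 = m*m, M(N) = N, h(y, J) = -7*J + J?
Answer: -2088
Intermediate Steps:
h(y, J) = -6*J
X(r, p) = -2 (X(r, p) = (0 - 4)/2 = (½)*(-4) = -2)
u(m) = 7 + m² (u(m) = 7 + m*m = 7 + m²)
S(s) = 4 + 11*s (S(s) = (7 + (-2)²)*s + 4 = (7 + 4)*s + 4 = 11*s + 4 = 4 + 11*s)
(M(-10) + S(-10))*h(7, -3) = (-10 + (4 + 11*(-10)))*(-6*(-3)) = (-10 + (4 - 110))*18 = (-10 - 106)*18 = -116*18 = -2088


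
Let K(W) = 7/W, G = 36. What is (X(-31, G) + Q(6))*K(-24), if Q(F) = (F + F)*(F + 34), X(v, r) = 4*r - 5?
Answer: -4333/24 ≈ -180.54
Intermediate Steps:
X(v, r) = -5 + 4*r
Q(F) = 2*F*(34 + F) (Q(F) = (2*F)*(34 + F) = 2*F*(34 + F))
(X(-31, G) + Q(6))*K(-24) = ((-5 + 4*36) + 2*6*(34 + 6))*(7/(-24)) = ((-5 + 144) + 2*6*40)*(7*(-1/24)) = (139 + 480)*(-7/24) = 619*(-7/24) = -4333/24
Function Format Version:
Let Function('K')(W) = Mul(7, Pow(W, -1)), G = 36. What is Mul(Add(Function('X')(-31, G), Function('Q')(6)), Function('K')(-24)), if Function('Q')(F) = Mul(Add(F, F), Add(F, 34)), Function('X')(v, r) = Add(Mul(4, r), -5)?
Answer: Rational(-4333, 24) ≈ -180.54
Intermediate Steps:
Function('X')(v, r) = Add(-5, Mul(4, r))
Function('Q')(F) = Mul(2, F, Add(34, F)) (Function('Q')(F) = Mul(Mul(2, F), Add(34, F)) = Mul(2, F, Add(34, F)))
Mul(Add(Function('X')(-31, G), Function('Q')(6)), Function('K')(-24)) = Mul(Add(Add(-5, Mul(4, 36)), Mul(2, 6, Add(34, 6))), Mul(7, Pow(-24, -1))) = Mul(Add(Add(-5, 144), Mul(2, 6, 40)), Mul(7, Rational(-1, 24))) = Mul(Add(139, 480), Rational(-7, 24)) = Mul(619, Rational(-7, 24)) = Rational(-4333, 24)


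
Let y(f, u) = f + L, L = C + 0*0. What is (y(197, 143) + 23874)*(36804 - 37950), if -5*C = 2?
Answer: -137924538/5 ≈ -2.7585e+7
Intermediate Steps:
C = -⅖ (C = -⅕*2 = -⅖ ≈ -0.40000)
L = -⅖ (L = -⅖ + 0*0 = -⅖ + 0 = -⅖ ≈ -0.40000)
y(f, u) = -⅖ + f (y(f, u) = f - ⅖ = -⅖ + f)
(y(197, 143) + 23874)*(36804 - 37950) = ((-⅖ + 197) + 23874)*(36804 - 37950) = (983/5 + 23874)*(-1146) = (120353/5)*(-1146) = -137924538/5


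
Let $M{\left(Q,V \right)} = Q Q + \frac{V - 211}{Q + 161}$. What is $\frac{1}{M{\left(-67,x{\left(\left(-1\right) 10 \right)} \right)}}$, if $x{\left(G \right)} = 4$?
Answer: $\frac{94}{421759} \approx 0.00022288$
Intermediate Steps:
$M{\left(Q,V \right)} = Q^{2} + \frac{-211 + V}{161 + Q}$
$\frac{1}{M{\left(-67,x{\left(\left(-1\right) 10 \right)} \right)}} = \frac{1}{\frac{1}{161 - 67} \left(-211 + 4 + \left(-67\right)^{3} + 161 \left(-67\right)^{2}\right)} = \frac{1}{\frac{1}{94} \left(-211 + 4 - 300763 + 161 \cdot 4489\right)} = \frac{1}{\frac{1}{94} \left(-211 + 4 - 300763 + 722729\right)} = \frac{1}{\frac{1}{94} \cdot 421759} = \frac{1}{\frac{421759}{94}} = \frac{94}{421759}$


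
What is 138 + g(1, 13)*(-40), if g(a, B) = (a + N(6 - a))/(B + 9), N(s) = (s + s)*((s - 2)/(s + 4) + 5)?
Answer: 1294/33 ≈ 39.212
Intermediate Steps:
N(s) = 2*s*(5 + (-2 + s)/(4 + s)) (N(s) = (2*s)*((-2 + s)/(4 + s) + 5) = (2*s)*(5 + (-2 + s)/(4 + s)) = 2*s*(5 + (-2 + s)/(4 + s)))
g(a, B) = (a + 12*(6 - a)*(9 - a)/(10 - a))/(9 + B) (g(a, B) = (a + 12*(6 - a)*(3 + (6 - a))/(4 + (6 - a)))/(B + 9) = (a + 12*(6 - a)*(9 - a)/(10 - a))/(9 + B))
138 + g(1, 13)*(-40) = 138 + ((1*(-10 + 1) - 12*(-9 + 1)*(-6 + 1))/((-10 + 1)*(9 + 13)))*(-40) = 138 + ((1*(-9) - 12*(-8)*(-5))/(-9*22))*(-40) = 138 - 1/9*1/22*(-9 - 480)*(-40) = 138 - 1/9*1/22*(-489)*(-40) = 138 + (163/66)*(-40) = 138 - 3260/33 = 1294/33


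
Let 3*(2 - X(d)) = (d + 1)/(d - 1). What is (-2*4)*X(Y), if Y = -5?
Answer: -128/9 ≈ -14.222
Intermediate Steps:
X(d) = 2 - (1 + d)/(3*(-1 + d)) (X(d) = 2 - (d + 1)/(3*(d - 1)) = 2 - (1 + d)/(3*(-1 + d)))
(-2*4)*X(Y) = (-2*4)*((-7 + 5*(-5))/(3*(-1 - 5))) = -8*(-7 - 25)/(3*(-6)) = -8*(-1)*(-32)/(3*6) = -8*16/9 = -128/9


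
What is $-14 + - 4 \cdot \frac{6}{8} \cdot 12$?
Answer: $-50$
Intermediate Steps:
$-14 + - 4 \cdot \frac{6}{8} \cdot 12 = -14 + - 4 \cdot 6 \cdot \frac{1}{8} \cdot 12 = -14 + \left(-4\right) \frac{3}{4} \cdot 12 = -14 - 36 = -50$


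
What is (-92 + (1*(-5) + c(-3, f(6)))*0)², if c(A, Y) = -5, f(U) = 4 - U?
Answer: 8464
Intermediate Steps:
(-92 + (1*(-5) + c(-3, f(6)))*0)² = (-92 + (1*(-5) - 5)*0)² = (-92 + (-5 - 5)*0)² = (-92 - 10*0)² = (-92 + 0)² = (-92)² = 8464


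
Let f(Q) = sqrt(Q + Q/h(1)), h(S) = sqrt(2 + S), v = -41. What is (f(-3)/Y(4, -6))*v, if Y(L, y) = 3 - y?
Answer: -41*I*sqrt(3 + sqrt(3))/9 ≈ -9.9098*I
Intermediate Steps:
f(Q) = sqrt(Q + Q*sqrt(3)/3) (f(Q) = sqrt(Q + Q/(sqrt(2 + 1))) = sqrt(Q + Q/(sqrt(3))) = sqrt(Q + Q*(sqrt(3)/3)) = sqrt(Q + Q*sqrt(3)/3))
(f(-3)/Y(4, -6))*v = (sqrt(-3 + (1/3)*(-3)*sqrt(3))/(3 - 1*(-6)))*(-41) = (sqrt(-3 - sqrt(3))/(3 + 6))*(-41) = (sqrt(-3 - sqrt(3))/9)*(-41) = -41*sqrt(-3 - sqrt(3))/9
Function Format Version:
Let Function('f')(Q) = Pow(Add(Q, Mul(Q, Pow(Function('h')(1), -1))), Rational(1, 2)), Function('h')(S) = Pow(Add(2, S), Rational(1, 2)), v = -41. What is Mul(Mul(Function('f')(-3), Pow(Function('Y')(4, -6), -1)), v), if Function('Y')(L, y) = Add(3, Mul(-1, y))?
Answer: Mul(Rational(-41, 9), I, Pow(Add(3, Pow(3, Rational(1, 2))), Rational(1, 2))) ≈ Mul(-9.9098, I)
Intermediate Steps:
Function('f')(Q) = Pow(Add(Q, Mul(Rational(1, 3), Q, Pow(3, Rational(1, 2)))), Rational(1, 2)) (Function('f')(Q) = Pow(Add(Q, Mul(Q, Pow(Pow(Add(2, 1), Rational(1, 2)), -1))), Rational(1, 2)) = Pow(Add(Q, Mul(Q, Pow(Pow(3, Rational(1, 2)), -1))), Rational(1, 2)) = Pow(Add(Q, Mul(Q, Mul(Rational(1, 3), Pow(3, Rational(1, 2))))), Rational(1, 2)) = Pow(Add(Q, Mul(Rational(1, 3), Q, Pow(3, Rational(1, 2)))), Rational(1, 2)))
Mul(Mul(Function('f')(-3), Pow(Function('Y')(4, -6), -1)), v) = Mul(Mul(Pow(Add(-3, Mul(Rational(1, 3), -3, Pow(3, Rational(1, 2)))), Rational(1, 2)), Pow(Add(3, Mul(-1, -6)), -1)), -41) = Mul(Mul(Pow(Add(-3, Mul(-1, Pow(3, Rational(1, 2)))), Rational(1, 2)), Pow(Add(3, 6), -1)), -41) = Mul(Mul(Pow(Add(-3, Mul(-1, Pow(3, Rational(1, 2)))), Rational(1, 2)), Pow(9, -1)), -41) = Mul(Mul(Pow(Add(-3, Mul(-1, Pow(3, Rational(1, 2)))), Rational(1, 2)), Rational(1, 9)), -41) = Mul(Mul(Rational(1, 9), Pow(Add(-3, Mul(-1, Pow(3, Rational(1, 2)))), Rational(1, 2))), -41) = Mul(Rational(-41, 9), Pow(Add(-3, Mul(-1, Pow(3, Rational(1, 2)))), Rational(1, 2)))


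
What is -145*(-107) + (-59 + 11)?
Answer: 15467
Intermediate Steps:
-145*(-107) + (-59 + 11) = 15515 - 48 = 15467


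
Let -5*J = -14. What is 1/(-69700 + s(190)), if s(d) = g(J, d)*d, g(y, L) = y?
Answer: -1/69168 ≈ -1.4458e-5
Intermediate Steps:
J = 14/5 (J = -⅕*(-14) = 14/5 ≈ 2.8000)
s(d) = 14*d/5
1/(-69700 + s(190)) = 1/(-69700 + (14/5)*190) = 1/(-69700 + 532) = 1/(-69168) = -1/69168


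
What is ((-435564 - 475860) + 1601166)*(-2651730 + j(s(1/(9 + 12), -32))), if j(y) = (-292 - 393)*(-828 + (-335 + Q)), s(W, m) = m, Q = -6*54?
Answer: -1126441801170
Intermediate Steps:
Q = -324
j(y) = 1018595 (j(y) = (-292 - 393)*(-828 + (-335 - 324)) = -685*(-828 - 659) = -685*(-1487) = 1018595)
((-435564 - 475860) + 1601166)*(-2651730 + j(s(1/(9 + 12), -32))) = ((-435564 - 475860) + 1601166)*(-2651730 + 1018595) = (-911424 + 1601166)*(-1633135) = 689742*(-1633135) = -1126441801170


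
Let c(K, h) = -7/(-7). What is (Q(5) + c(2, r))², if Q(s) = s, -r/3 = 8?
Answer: 36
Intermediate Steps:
r = -24 (r = -3*8 = -24)
c(K, h) = 1 (c(K, h) = -7*(-⅐) = 1)
(Q(5) + c(2, r))² = (5 + 1)² = 6² = 36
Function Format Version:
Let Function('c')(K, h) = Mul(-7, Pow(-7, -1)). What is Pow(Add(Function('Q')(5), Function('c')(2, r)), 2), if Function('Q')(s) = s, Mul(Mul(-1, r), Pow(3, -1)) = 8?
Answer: 36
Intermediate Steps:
r = -24 (r = Mul(-3, 8) = -24)
Function('c')(K, h) = 1 (Function('c')(K, h) = Mul(-7, Rational(-1, 7)) = 1)
Pow(Add(Function('Q')(5), Function('c')(2, r)), 2) = Pow(Add(5, 1), 2) = Pow(6, 2) = 36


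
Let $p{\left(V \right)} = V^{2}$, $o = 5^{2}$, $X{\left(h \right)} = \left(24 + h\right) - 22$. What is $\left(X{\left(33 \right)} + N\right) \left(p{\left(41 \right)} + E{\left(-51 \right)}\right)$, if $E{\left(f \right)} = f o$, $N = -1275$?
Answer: $-503440$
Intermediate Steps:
$X{\left(h \right)} = 2 + h$
$o = 25$
$E{\left(f \right)} = 25 f$ ($E{\left(f \right)} = f 25 = 25 f$)
$\left(X{\left(33 \right)} + N\right) \left(p{\left(41 \right)} + E{\left(-51 \right)}\right) = \left(\left(2 + 33\right) - 1275\right) \left(41^{2} + 25 \left(-51\right)\right) = \left(35 - 1275\right) \left(1681 - 1275\right) = \left(-1240\right) 406 = -503440$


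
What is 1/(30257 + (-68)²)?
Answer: 1/34881 ≈ 2.8669e-5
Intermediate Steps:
1/(30257 + (-68)²) = 1/(30257 + 4624) = 1/34881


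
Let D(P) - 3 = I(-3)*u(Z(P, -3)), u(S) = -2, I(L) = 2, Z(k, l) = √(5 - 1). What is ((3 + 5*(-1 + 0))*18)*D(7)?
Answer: 36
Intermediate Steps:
Z(k, l) = 2 (Z(k, l) = √4 = 2)
D(P) = -1 (D(P) = 3 + 2*(-2) = 3 - 4 = -1)
((3 + 5*(-1 + 0))*18)*D(7) = ((3 + 5*(-1 + 0))*18)*(-1) = ((3 + 5*(-1))*18)*(-1) = ((3 - 5)*18)*(-1) = -2*18*(-1) = -36*(-1) = 36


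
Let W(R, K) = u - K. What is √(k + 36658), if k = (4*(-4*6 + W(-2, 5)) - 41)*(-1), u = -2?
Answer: √36823 ≈ 191.89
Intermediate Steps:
W(R, K) = -2 - K
k = 165 (k = (4*(-4*6 + (-2 - 1*5)) - 41)*(-1) = (4*(-24 + (-2 - 5)) - 41)*(-1) = (4*(-24 - 7) - 41)*(-1) = (4*(-31) - 41)*(-1) = (-124 - 41)*(-1) = -165*(-1) = 165)
√(k + 36658) = √(165 + 36658) = √36823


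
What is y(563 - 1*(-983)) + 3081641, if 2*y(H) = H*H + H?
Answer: 4277472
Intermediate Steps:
y(H) = H/2 + H²/2 (y(H) = (H*H + H)/2 = (H² + H)/2 = (H + H²)/2 = H/2 + H²/2)
y(563 - 1*(-983)) + 3081641 = (563 - 1*(-983))*(1 + (563 - 1*(-983)))/2 + 3081641 = (563 + 983)*(1 + (563 + 983))/2 + 3081641 = (½)*1546*(1 + 1546) + 3081641 = (½)*1546*1547 + 3081641 = 1195831 + 3081641 = 4277472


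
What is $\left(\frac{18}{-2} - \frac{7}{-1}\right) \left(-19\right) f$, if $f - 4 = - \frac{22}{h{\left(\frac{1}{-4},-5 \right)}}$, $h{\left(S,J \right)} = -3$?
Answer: $\frac{1292}{3} \approx 430.67$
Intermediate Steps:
$f = \frac{34}{3}$ ($f = 4 - \frac{22}{-3} = 4 - - \frac{22}{3} = 4 + \frac{22}{3} = \frac{34}{3} \approx 11.333$)
$\left(\frac{18}{-2} - \frac{7}{-1}\right) \left(-19\right) f = \left(\frac{18}{-2} - \frac{7}{-1}\right) \left(-19\right) \frac{34}{3} = \left(18 \left(- \frac{1}{2}\right) - -7\right) \left(-19\right) \frac{34}{3} = \left(-9 + 7\right) \left(-19\right) \frac{34}{3} = \left(-2\right) \left(-19\right) \frac{34}{3} = 38 \cdot \frac{34}{3} = \frac{1292}{3}$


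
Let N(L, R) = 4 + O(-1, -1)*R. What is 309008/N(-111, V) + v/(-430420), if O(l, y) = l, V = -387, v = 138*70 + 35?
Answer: 26599886523/33658844 ≈ 790.28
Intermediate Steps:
v = 9695 (v = 9660 + 35 = 9695)
N(L, R) = 4 - R
309008/N(-111, V) + v/(-430420) = 309008/(4 - 1*(-387)) + 9695/(-430420) = 309008/(4 + 387) + 9695*(-1/430420) = 309008/391 - 1939/86084 = 26599886523/33658844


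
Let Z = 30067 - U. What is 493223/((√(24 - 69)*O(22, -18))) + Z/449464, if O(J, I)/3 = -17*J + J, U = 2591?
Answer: 6869/112366 + 493223*I*√5/15840 ≈ 0.061131 + 69.626*I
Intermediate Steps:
Z = 27476 (Z = 30067 - 1*2591 = 30067 - 2591 = 27476)
O(J, I) = -48*J (O(J, I) = 3*(-17*J + J) = 3*(-16*J) = -48*J)
493223/((√(24 - 69)*O(22, -18))) + Z/449464 = 493223/((√(24 - 69)*(-48*22))) + 27476/449464 = 493223/((√(-45)*(-1056))) + 27476*(1/449464) = 493223/(((3*I*√5)*(-1056))) + 6869/112366 = 493223/((-3168*I*√5)) + 6869/112366 = 493223*(I*√5/15840) + 6869/112366 = 493223*I*√5/15840 + 6869/112366 = 6869/112366 + 493223*I*√5/15840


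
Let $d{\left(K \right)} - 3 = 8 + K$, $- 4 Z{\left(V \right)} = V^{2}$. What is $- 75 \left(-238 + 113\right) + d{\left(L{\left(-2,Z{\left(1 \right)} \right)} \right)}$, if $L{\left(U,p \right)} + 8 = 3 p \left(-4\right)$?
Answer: $9381$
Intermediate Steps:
$Z{\left(V \right)} = - \frac{V^{2}}{4}$
$L{\left(U,p \right)} = -8 - 12 p$ ($L{\left(U,p \right)} = -8 + 3 p \left(-4\right) = -8 - 12 p$)
$d{\left(K \right)} = 11 + K$ ($d{\left(K \right)} = 3 + \left(8 + K\right) = 11 + K$)
$- 75 \left(-238 + 113\right) + d{\left(L{\left(-2,Z{\left(1 \right)} \right)} \right)} = - 75 \left(-238 + 113\right) + \left(11 - \left(8 + 12 \left(- \frac{1^{2}}{4}\right)\right)\right) = \left(-75\right) \left(-125\right) + \left(11 - \left(8 + 12 \left(\left(- \frac{1}{4}\right) 1\right)\right)\right) = 9375 + \left(11 - 5\right) = 9375 + 6 = 9381$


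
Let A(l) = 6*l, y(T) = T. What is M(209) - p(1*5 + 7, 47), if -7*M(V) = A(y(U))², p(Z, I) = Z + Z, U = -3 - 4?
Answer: -276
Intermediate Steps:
U = -7
p(Z, I) = 2*Z
M(V) = -252 (M(V) = -(6*(-7))²/7 = -⅐*(-42)² = -⅐*1764 = -252)
M(209) - p(1*5 + 7, 47) = -252 - 2*(1*5 + 7) = -252 - 2*(5 + 7) = -252 - 2*12 = -252 - 1*24 = -252 - 24 = -276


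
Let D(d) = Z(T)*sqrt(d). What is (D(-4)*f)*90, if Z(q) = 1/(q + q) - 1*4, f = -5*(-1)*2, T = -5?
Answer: -7380*I ≈ -7380.0*I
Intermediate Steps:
f = 10 (f = 5*2 = 10)
Z(q) = -4 + 1/(2*q) (Z(q) = 1/(2*q) - 4 = -4 + 1/(2*q))
D(d) = -41*sqrt(d)/10 (D(d) = (-4 + (1/2)/(-5))*sqrt(d) = (-4 + (1/2)*(-1/5))*sqrt(d) = (-4 - 1/10)*sqrt(d) = -41*sqrt(d)/10)
(D(-4)*f)*90 = (-41*I/5*10)*90 = -82*I*90 = -7380*I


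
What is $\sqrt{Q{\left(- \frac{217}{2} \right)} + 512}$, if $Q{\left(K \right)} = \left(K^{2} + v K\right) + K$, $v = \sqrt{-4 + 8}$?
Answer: $\frac{3 \sqrt{5315}}{2} \approx 109.36$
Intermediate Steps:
$v = 2$ ($v = \sqrt{4} = 2$)
$Q{\left(K \right)} = K^{2} + 3 K$ ($Q{\left(K \right)} = \left(K^{2} + 2 K\right) + K = K^{2} + 3 K$)
$\sqrt{Q{\left(- \frac{217}{2} \right)} + 512} = \sqrt{- \frac{217}{2} \left(3 - \frac{217}{2}\right) + 512} = \sqrt{\left(-217\right) \frac{1}{2} \left(3 - \frac{217}{2}\right) + 512} = \sqrt{- \frac{217 \left(3 - \frac{217}{2}\right)}{2} + 512} = \sqrt{\left(- \frac{217}{2}\right) \left(- \frac{211}{2}\right) + 512} = \sqrt{\frac{45787}{4} + 512} = \sqrt{\frac{47835}{4}} = \frac{3 \sqrt{5315}}{2}$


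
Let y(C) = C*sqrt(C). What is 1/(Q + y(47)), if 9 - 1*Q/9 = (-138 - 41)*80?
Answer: 128961/16630835698 - 47*sqrt(47)/16630835698 ≈ 7.7350e-6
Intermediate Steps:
y(C) = C**(3/2)
Q = 128961 (Q = 81 - 9*(-138 - 41)*80 = 81 - (-1611)*80 = 81 - 9*(-14320) = 81 + 128880 = 128961)
1/(Q + y(47)) = 1/(128961 + 47**(3/2)) = 1/(128961 + 47*sqrt(47))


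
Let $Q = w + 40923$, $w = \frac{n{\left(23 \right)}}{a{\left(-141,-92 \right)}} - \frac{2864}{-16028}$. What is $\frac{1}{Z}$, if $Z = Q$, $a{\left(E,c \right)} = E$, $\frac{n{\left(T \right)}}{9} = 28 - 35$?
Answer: $\frac{188329}{7707105466} \approx 2.4436 \cdot 10^{-5}$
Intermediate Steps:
$n{\left(T \right)} = -63$ ($n{\left(T \right)} = 9 \left(28 - 35\right) = 9 \left(-7\right) = -63$)
$w = \frac{117799}{188329}$ ($w = - \frac{63}{-141} - \frac{2864}{-16028} = \left(-63\right) \left(- \frac{1}{141}\right) - - \frac{716}{4007} = \frac{21}{47} + \frac{716}{4007} = \frac{117799}{188329} \approx 0.6255$)
$Q = \frac{7707105466}{188329}$ ($Q = \frac{117799}{188329} + 40923 = \frac{7707105466}{188329} \approx 40924.0$)
$Z = \frac{7707105466}{188329} \approx 40924.0$
$\frac{1}{Z} = \frac{1}{\frac{7707105466}{188329}} = \frac{188329}{7707105466}$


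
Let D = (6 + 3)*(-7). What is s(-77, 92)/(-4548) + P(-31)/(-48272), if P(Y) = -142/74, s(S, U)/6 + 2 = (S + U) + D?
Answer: 44678509/676918256 ≈ 0.066003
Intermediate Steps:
D = -63 (D = 9*(-7) = -63)
s(S, U) = -390 + 6*S + 6*U (s(S, U) = -12 + 6*((S + U) - 63) = -12 + 6*(-63 + S + U) = -12 + (-378 + 6*S + 6*U) = -390 + 6*S + 6*U)
P(Y) = -71/37 (P(Y) = -142*1/74 = -71/37)
s(-77, 92)/(-4548) + P(-31)/(-48272) = (-390 + 6*(-77) + 6*92)/(-4548) - 71/37/(-48272) = (-390 - 462 + 552)*(-1/4548) - 71/37*(-1/48272) = -300*(-1/4548) + 71/1786064 = 25/379 + 71/1786064 = 44678509/676918256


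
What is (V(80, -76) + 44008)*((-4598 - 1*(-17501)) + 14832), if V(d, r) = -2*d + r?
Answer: 1214016420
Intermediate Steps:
V(d, r) = r - 2*d
(V(80, -76) + 44008)*((-4598 - 1*(-17501)) + 14832) = ((-76 - 2*80) + 44008)*((-4598 - 1*(-17501)) + 14832) = ((-76 - 160) + 44008)*((-4598 + 17501) + 14832) = (-236 + 44008)*(12903 + 14832) = 43772*27735 = 1214016420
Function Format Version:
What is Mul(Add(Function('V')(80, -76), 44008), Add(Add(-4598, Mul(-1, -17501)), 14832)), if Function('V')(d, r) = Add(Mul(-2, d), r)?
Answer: 1214016420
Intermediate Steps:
Function('V')(d, r) = Add(r, Mul(-2, d))
Mul(Add(Function('V')(80, -76), 44008), Add(Add(-4598, Mul(-1, -17501)), 14832)) = Mul(Add(Add(-76, Mul(-2, 80)), 44008), Add(Add(-4598, Mul(-1, -17501)), 14832)) = Mul(Add(Add(-76, -160), 44008), Add(Add(-4598, 17501), 14832)) = Mul(Add(-236, 44008), Add(12903, 14832)) = Mul(43772, 27735) = 1214016420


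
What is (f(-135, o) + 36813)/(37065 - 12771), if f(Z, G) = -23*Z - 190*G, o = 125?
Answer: 8084/12147 ≈ 0.66551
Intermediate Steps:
f(Z, G) = -190*G - 23*Z
(f(-135, o) + 36813)/(37065 - 12771) = ((-190*125 - 23*(-135)) + 36813)/(37065 - 12771) = ((-23750 + 3105) + 36813)/24294 = (-20645 + 36813)*(1/24294) = 16168*(1/24294) = 8084/12147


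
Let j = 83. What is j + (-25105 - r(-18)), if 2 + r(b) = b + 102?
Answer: -25104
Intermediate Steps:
r(b) = 100 + b (r(b) = -2 + (b + 102) = -2 + (102 + b) = 100 + b)
j + (-25105 - r(-18)) = 83 + (-25105 - (100 - 18)) = 83 + (-25105 - 1*82) = 83 + (-25105 - 82) = 83 - 25187 = -25104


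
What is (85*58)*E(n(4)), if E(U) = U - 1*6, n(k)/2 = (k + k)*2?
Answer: 128180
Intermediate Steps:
n(k) = 8*k (n(k) = 2*((k + k)*2) = 2*((2*k)*2) = 2*(4*k) = 8*k)
E(U) = -6 + U (E(U) = U - 6 = -6 + U)
(85*58)*E(n(4)) = (85*58)*(-6 + 8*4) = 4930*(-6 + 32) = 4930*26 = 128180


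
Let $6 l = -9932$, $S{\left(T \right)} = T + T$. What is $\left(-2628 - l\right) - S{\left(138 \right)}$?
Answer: $- \frac{3746}{3} \approx -1248.7$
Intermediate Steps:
$S{\left(T \right)} = 2 T$
$l = - \frac{4966}{3}$ ($l = \frac{1}{6} \left(-9932\right) = - \frac{4966}{3} \approx -1655.3$)
$\left(-2628 - l\right) - S{\left(138 \right)} = \left(-2628 - - \frac{4966}{3}\right) - 2 \cdot 138 = \left(-2628 + \frac{4966}{3}\right) - 276 = - \frac{2918}{3} - 276 = - \frac{3746}{3}$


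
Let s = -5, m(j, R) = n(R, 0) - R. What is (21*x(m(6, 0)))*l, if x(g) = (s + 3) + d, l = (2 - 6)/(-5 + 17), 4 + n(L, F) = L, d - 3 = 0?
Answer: -7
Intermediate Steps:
d = 3 (d = 3 + 0 = 3)
n(L, F) = -4 + L
m(j, R) = -4 (m(j, R) = (-4 + R) - R = -4)
l = -1/3 (l = -4/12 = -4*1/12 = -1/3 ≈ -0.33333)
x(g) = 1 (x(g) = (-5 + 3) + 3 = -2 + 3 = 1)
(21*x(m(6, 0)))*l = (21*1)*(-1/3) = 21*(-1/3) = -7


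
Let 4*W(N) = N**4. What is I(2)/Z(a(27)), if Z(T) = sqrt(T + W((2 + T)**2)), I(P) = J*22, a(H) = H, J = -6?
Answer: -264*sqrt(500246413069)/500246413069 ≈ -0.00037326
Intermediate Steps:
I(P) = -132 (I(P) = -6*22 = -132)
W(N) = N**4/4
Z(T) = sqrt(T + (2 + T)**8/4) (Z(T) = sqrt(T + ((2 + T)**2)**4/4) = sqrt(T + (2 + T)**8/4))
I(2)/Z(a(27)) = -132*2/sqrt((2 + 27)**8 + 4*27) = -132*2/sqrt(29**8 + 108) = -132*2/sqrt(500246412961 + 108) = -132*2*sqrt(500246413069)/500246413069 = -264*sqrt(500246413069)/500246413069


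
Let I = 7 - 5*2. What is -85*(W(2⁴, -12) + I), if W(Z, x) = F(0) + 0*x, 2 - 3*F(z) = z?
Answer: 595/3 ≈ 198.33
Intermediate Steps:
F(z) = ⅔ - z/3
I = -3 (I = 7 - 10 = -3)
W(Z, x) = ⅔ (W(Z, x) = (⅔ - ⅓*0) + 0*x = (⅔ + 0) + 0 = ⅔ + 0 = ⅔)
-85*(W(2⁴, -12) + I) = -85*(⅔ - 3) = -85*(-7/3) = 595/3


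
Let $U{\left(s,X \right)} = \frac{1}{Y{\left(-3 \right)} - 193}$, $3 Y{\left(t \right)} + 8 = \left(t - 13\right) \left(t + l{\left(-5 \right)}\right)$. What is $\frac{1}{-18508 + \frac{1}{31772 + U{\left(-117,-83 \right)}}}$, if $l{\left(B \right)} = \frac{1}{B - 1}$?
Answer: $- \frac{51121139}{946150039003} \approx -5.4031 \cdot 10^{-5}$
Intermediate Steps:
$l{\left(B \right)} = \frac{1}{-1 + B}$
$Y{\left(t \right)} = - \frac{8}{3} + \frac{\left(-13 + t\right) \left(- \frac{1}{6} + t\right)}{3}$ ($Y{\left(t \right)} = - \frac{8}{3} + \frac{\left(t - 13\right) \left(t + \frac{1}{-1 - 5}\right)}{3} = - \frac{8}{3} + \frac{\left(-13 + t\right) \left(t + \frac{1}{-6}\right)}{3} = - \frac{8}{3} + \frac{\left(-13 + t\right) \left(t - \frac{1}{6}\right)}{3} = - \frac{8}{3} + \frac{\left(-13 + t\right) \left(- \frac{1}{6} + t\right)}{3}$)
$U{\left(s,X \right)} = - \frac{9}{1609}$ ($U{\left(s,X \right)} = \frac{1}{\left(- \frac{35}{18} - - \frac{79}{6} + \frac{\left(-3\right)^{2}}{3}\right) - 193} = \frac{1}{\left(- \frac{35}{18} + \frac{79}{6} + \frac{1}{3} \cdot 9\right) - 193} = \frac{1}{\left(- \frac{35}{18} + \frac{79}{6} + 3\right) - 193} = \frac{1}{\frac{128}{9} - 193} = \frac{1}{- \frac{1609}{9}} = - \frac{9}{1609}$)
$\frac{1}{-18508 + \frac{1}{31772 + U{\left(-117,-83 \right)}}} = \frac{1}{-18508 + \frac{1}{31772 - \frac{9}{1609}}} = \frac{1}{-18508 + \frac{1}{\frac{51121139}{1609}}} = \frac{1}{-18508 + \frac{1609}{51121139}} = \frac{1}{- \frac{946150039003}{51121139}} = - \frac{51121139}{946150039003}$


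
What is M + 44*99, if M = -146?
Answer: 4210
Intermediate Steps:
M + 44*99 = -146 + 44*99 = -146 + 4356 = 4210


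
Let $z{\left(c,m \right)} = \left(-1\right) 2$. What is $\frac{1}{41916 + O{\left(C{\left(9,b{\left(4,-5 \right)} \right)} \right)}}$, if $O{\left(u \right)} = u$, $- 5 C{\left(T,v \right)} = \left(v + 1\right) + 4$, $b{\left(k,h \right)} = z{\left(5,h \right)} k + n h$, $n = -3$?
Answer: $\frac{5}{209568} \approx 2.3859 \cdot 10^{-5}$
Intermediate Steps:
$z{\left(c,m \right)} = -2$
$b{\left(k,h \right)} = - 3 h - 2 k$ ($b{\left(k,h \right)} = - 2 k - 3 h = - 3 h - 2 k$)
$C{\left(T,v \right)} = -1 - \frac{v}{5}$ ($C{\left(T,v \right)} = - \frac{\left(v + 1\right) + 4}{5} = - \frac{\left(1 + v\right) + 4}{5} = - \frac{5 + v}{5} = -1 - \frac{v}{5}$)
$\frac{1}{41916 + O{\left(C{\left(9,b{\left(4,-5 \right)} \right)} \right)}} = \frac{1}{41916 - \left(1 + \frac{\left(-3\right) \left(-5\right) - 8}{5}\right)} = \frac{1}{41916 - \left(1 + \frac{15 - 8}{5}\right)} = \frac{1}{41916 - \frac{12}{5}} = \frac{1}{\frac{209568}{5}} = \frac{5}{209568}$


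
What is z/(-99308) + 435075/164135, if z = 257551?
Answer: 186658943/3259983716 ≈ 0.057258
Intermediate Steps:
z/(-99308) + 435075/164135 = 257551/(-99308) + 435075/164135 = 257551*(-1/99308) + 435075*(1/164135) = -257551/99308 + 87015/32827 = 186658943/3259983716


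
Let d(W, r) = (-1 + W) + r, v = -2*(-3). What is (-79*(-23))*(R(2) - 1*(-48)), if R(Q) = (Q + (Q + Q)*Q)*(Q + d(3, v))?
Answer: 268916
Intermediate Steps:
v = 6
d(W, r) = -1 + W + r
R(Q) = (8 + Q)*(Q + 2*Q²) (R(Q) = (Q + (Q + Q)*Q)*(Q + (-1 + 3 + 6)) = (Q + (2*Q)*Q)*(Q + 8) = (Q + 2*Q²)*(8 + Q) = (8 + Q)*(Q + 2*Q²))
(-79*(-23))*(R(2) - 1*(-48)) = (-79*(-23))*(2*(8 + 2*2² + 17*2) - 1*(-48)) = 1817*(2*(8 + 2*4 + 34) + 48) = 1817*(2*(8 + 8 + 34) + 48) = 1817*(2*50 + 48) = 1817*(100 + 48) = 1817*148 = 268916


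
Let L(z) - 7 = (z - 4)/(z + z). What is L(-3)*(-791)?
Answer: -38759/6 ≈ -6459.8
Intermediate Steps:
L(z) = 7 + (-4 + z)/(2*z) (L(z) = 7 + (z - 4)/(z + z) = 7 + (-4 + z)/((2*z)) = 7 + (-4 + z)*(1/(2*z)) = 7 + (-4 + z)/(2*z))
L(-3)*(-791) = (15/2 - 2/(-3))*(-791) = (15/2 - 2*(-⅓))*(-791) = (15/2 + ⅔)*(-791) = (49/6)*(-791) = -38759/6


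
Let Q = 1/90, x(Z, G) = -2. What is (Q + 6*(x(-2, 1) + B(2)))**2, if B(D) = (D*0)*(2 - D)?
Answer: 1164241/8100 ≈ 143.73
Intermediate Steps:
Q = 1/90 ≈ 0.011111
B(D) = 0 (B(D) = 0*(2 - D) = 0)
(Q + 6*(x(-2, 1) + B(2)))**2 = (1/90 + 6*(-2 + 0))**2 = (1/90 + 6*(-2))**2 = (1/90 - 12)**2 = (-1079/90)**2 = 1164241/8100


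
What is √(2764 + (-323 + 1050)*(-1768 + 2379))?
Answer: √446961 ≈ 668.55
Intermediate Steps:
√(2764 + (-323 + 1050)*(-1768 + 2379)) = √(2764 + 727*611) = √(2764 + 444197) = √446961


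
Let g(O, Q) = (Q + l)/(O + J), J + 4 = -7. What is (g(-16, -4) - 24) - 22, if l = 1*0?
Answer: -1238/27 ≈ -45.852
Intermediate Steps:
l = 0
J = -11 (J = -4 - 7 = -11)
g(O, Q) = Q/(-11 + O) (g(O, Q) = (Q + 0)/(O - 11) = Q/(-11 + O))
(g(-16, -4) - 24) - 22 = (-4/(-11 - 16) - 24) - 22 = (-4/(-27) - 24) - 22 = (-4*(-1/27) - 24) - 22 = (4/27 - 24) - 22 = -644/27 - 22 = -1238/27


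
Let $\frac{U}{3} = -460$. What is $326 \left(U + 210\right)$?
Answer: $-381420$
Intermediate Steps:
$U = -1380$ ($U = 3 \left(-460\right) = -1380$)
$326 \left(U + 210\right) = 326 \left(-1380 + 210\right) = 326 \left(-1170\right) = -381420$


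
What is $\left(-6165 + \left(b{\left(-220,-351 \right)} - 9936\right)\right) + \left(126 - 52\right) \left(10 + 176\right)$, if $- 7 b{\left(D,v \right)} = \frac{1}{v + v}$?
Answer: $- \frac{11484017}{4914} \approx -2337.0$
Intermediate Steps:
$b{\left(D,v \right)} = - \frac{1}{14 v}$ ($b{\left(D,v \right)} = - \frac{1}{7 \left(v + v\right)} = - \frac{1}{7 \cdot 2 v} = - \frac{\frac{1}{2} \frac{1}{v}}{7} = - \frac{1}{14 v}$)
$\left(-6165 + \left(b{\left(-220,-351 \right)} - 9936\right)\right) + \left(126 - 52\right) \left(10 + 176\right) = \left(-6165 - \left(9936 + \frac{1}{14 \left(-351\right)}\right)\right) + \left(126 - 52\right) \left(10 + 176\right) = \left(-6165 - \frac{48825503}{4914}\right) + 74 \cdot 186 = \left(-6165 + \left(\frac{1}{4914} - 9936\right)\right) + 13764 = \left(-6165 - \frac{48825503}{4914}\right) + 13764 = - \frac{79120313}{4914} + 13764 = - \frac{11484017}{4914}$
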